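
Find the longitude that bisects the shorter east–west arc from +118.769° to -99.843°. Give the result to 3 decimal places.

-170.537°

Signed shortest Δλ from +118.769° to -99.843° is +141.388°.
Midpoint longitude = +118.769° + (+141.388°)/2 = +118.769° + 70.694° = +189.463°.
Normalise into (−180°, 180°]: -170.537°.
(The naïve average (+118.769 + -99.843)/2 = 9.463° is on the wrong side of the globe.)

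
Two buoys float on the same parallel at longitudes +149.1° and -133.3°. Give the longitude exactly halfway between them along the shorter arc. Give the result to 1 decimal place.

Signed shortest Δλ from +149.1° to -133.3° is +77.6°.
Midpoint longitude = +149.1° + (+77.6°)/2 = +149.1° + 38.8° = +187.9°.
Normalise into (−180°, 180°]: -172.1°.
(The naïve average (+149.1 + -133.3)/2 = 7.9° is on the wrong side of the globe.)

-172.1°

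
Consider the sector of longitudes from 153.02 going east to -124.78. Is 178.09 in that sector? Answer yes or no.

Band width going east from +153.02° to -124.78°: ((-124.78 − 153.02) mod 360) = 82.20°.
Offset of +178.09° east of the west edge: ((178.09 − 153.02) mod 360) = 25.07°.
25.07° ≤ 82.20° ⇒ inside.

Yes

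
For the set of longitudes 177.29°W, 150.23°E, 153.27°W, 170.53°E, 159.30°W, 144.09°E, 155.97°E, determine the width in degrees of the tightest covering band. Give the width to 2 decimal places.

Sort the longitudes: -177.29°, -159.30°, -153.27°, +144.09°, +150.23°, +155.97°, +170.53°.
Eastward gaps between consecutive values (wrapping around): 17.99°, 6.03°, 297.36°, 6.14°, 5.74°, 14.56°, 12.18°.
Largest gap = 297.36° ⇒ minimal covering band is its complement: 360° − 297.36° = 62.64°.
Band runs from +144.09° eastward to -153.27°, crossing the antimeridian.

62.64°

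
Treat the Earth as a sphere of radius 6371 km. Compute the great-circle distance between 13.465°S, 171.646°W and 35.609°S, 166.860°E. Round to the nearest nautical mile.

Δλ = 166.860 − -171.646 = 338.506°; wrapped into (−180°, 180°]: -21.494°.
Δφ = -35.609 − -13.465 = -22.144°.
a = sin²(Δφ/2) + cos φ₁ · cos φ₂ · sin²(Δλ/2) = 0.064373.
c = 2·atan2(√a, √(1−a)) = 0.51305 rad → d = 6371·c ≈ 3268.61 km ≈ 1764.91 nmi.

1765 nmi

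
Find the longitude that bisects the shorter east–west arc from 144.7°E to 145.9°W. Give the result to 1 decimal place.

Signed shortest Δλ from +144.7° to -145.9° is +69.4°.
Midpoint longitude = +144.7° + (+69.4°)/2 = +144.7° + 34.7° = +179.4°.
(The naïve average (+144.7 + -145.9)/2 = -0.6° is on the wrong side of the globe.)

179.4°E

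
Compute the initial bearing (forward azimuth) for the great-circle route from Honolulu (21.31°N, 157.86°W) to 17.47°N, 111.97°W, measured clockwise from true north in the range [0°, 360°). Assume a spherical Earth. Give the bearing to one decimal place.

86.8°

Δλ = -111.97 − -157.86 = 45.89°.
θ = atan2( sin Δλ · cos φ₂ , cos φ₁ · sin φ₂ − sin φ₁ · cos φ₂ · cos Δλ )
  = atan2(0.68489, 0.03840) = 86.791° → normalised to [0°, 360°): 86.791°.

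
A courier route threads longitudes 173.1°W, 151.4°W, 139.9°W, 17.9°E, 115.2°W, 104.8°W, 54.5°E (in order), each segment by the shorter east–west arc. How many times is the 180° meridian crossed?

Leg 1: -173.1° → -151.4°, shortest Δλ = 21.7° (east) — does not cross 180°.
Leg 2: -151.4° → -139.9°, shortest Δλ = 11.5° (east) — does not cross 180°.
Leg 3: -139.9° → +17.9°, shortest Δλ = 157.8° (east) — does not cross 180°.
Leg 4: +17.9° → -115.2°, shortest Δλ = -133.1° (west) — does not cross 180°.
Leg 5: -115.2° → -104.8°, shortest Δλ = 10.4° (east) — does not cross 180°.
Leg 6: -104.8° → +54.5°, shortest Δλ = 159.3° (east) — does not cross 180°.
Total crossings: 0.

0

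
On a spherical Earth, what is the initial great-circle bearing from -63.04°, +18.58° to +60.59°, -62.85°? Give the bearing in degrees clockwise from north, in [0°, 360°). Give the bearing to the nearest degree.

Δλ = -62.85 − 18.58 = -81.43°.
θ = atan2( sin Δλ · cos φ₂ , cos φ₁ · sin φ₂ − sin φ₁ · cos φ₂ · cos Δλ )
  = atan2(-0.48557, 0.46017) = -46.539° → normalised to [0°, 360°): 313.461°.

313°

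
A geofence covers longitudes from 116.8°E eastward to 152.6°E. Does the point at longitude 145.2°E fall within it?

Yes

Band width going east from +116.8° to +152.6°: ((152.6 − 116.8) mod 360) = 35.8°.
Offset of +145.2° east of the west edge: ((145.2 − 116.8) mod 360) = 28.4°.
28.4° ≤ 35.8° ⇒ inside.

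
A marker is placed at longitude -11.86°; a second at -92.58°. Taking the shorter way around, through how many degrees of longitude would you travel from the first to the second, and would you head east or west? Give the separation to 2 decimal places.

80.72° west

Raw difference: -92.58 − -11.86 = -80.72°.
Normalise into (−180°, 180°]: -80.72° stays -80.72°.
Negative ⇒ the second point lies to the west; separation 80.72°.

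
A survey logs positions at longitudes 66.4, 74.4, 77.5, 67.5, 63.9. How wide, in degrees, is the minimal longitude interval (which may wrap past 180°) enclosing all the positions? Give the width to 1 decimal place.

Sort the longitudes: +63.9°, +66.4°, +67.5°, +74.4°, +77.5°.
Eastward gaps between consecutive values (wrapping around): 2.5°, 1.1°, 6.9°, 3.1°, 346.4°.
Largest gap = 346.4° ⇒ minimal covering band is its complement: 360° − 346.4° = 13.6°.
Band runs from +63.9° eastward to +77.5°.

13.6°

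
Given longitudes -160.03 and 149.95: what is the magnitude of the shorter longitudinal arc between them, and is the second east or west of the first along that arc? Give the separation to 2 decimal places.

50.02° west

Raw difference: 149.95 − -160.03 = 309.98°.
Normalise into (−180°, 180°]: 309.98° − 360° = -50.02°.
Negative ⇒ the second point lies to the west; separation 50.02°.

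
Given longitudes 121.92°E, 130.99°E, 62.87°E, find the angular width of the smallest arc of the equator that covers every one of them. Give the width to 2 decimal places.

Sort the longitudes: +62.87°, +121.92°, +130.99°.
Eastward gaps between consecutive values (wrapping around): 59.05°, 9.07°, 291.88°.
Largest gap = 291.88° ⇒ minimal covering band is its complement: 360° − 291.88° = 68.12°.
Band runs from +62.87° eastward to +130.99°.

68.12°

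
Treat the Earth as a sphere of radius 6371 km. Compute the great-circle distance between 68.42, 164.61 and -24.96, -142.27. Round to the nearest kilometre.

Δλ = -142.27 − 164.61 = -306.88°; wrapped into (−180°, 180°]: 53.12°.
Δφ = -24.96 − 68.42 = -93.38°.
a = sin²(Δφ/2) + cos φ₁ · cos φ₂ · sin²(Δλ/2) = 0.596145.
c = 2·atan2(√a, √(1−a)) = 1.76429 rad → d = 6371·c ≈ 11240.30 km.

11240 km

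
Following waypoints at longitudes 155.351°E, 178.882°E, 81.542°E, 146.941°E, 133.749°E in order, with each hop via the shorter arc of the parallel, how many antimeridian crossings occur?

Leg 1: +155.351° → +178.882°, shortest Δλ = 23.531° (east) — does not cross 180°.
Leg 2: +178.882° → +81.542°, shortest Δλ = -97.34° (west) — does not cross 180°.
Leg 3: +81.542° → +146.941°, shortest Δλ = 65.399° (east) — does not cross 180°.
Leg 4: +146.941° → +133.749°, shortest Δλ = -13.192° (west) — does not cross 180°.
Total crossings: 0.

0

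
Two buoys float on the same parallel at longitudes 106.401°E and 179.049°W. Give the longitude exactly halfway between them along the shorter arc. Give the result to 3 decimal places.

143.676°E

Signed shortest Δλ from +106.401° to -179.049° is +74.550°.
Midpoint longitude = +106.401° + (+74.550°)/2 = +106.401° + 37.275° = +143.676°.
(The naïve average (+106.401 + -179.049)/2 = -36.324° is on the wrong side of the globe.)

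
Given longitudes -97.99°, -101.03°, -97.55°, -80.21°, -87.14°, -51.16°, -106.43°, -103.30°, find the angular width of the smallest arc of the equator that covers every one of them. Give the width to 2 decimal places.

55.27°

Sort the longitudes: -106.43°, -103.30°, -101.03°, -97.99°, -97.55°, -87.14°, -80.21°, -51.16°.
Eastward gaps between consecutive values (wrapping around): 3.13°, 2.27°, 3.04°, 0.44°, 10.41°, 6.93°, 29.05°, 304.73°.
Largest gap = 304.73° ⇒ minimal covering band is its complement: 360° − 304.73° = 55.27°.
Band runs from -106.43° eastward to -51.16°.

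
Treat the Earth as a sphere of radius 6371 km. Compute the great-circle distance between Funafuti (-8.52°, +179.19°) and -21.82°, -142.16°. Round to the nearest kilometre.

Δλ = -142.16 − 179.19 = -321.35°; wrapped into (−180°, 180°]: 38.65°.
Δφ = -21.82 − -8.52 = -13.30°.
a = sin²(Δφ/2) + cos φ₁ · cos φ₂ · sin²(Δλ/2) = 0.113955.
c = 2·atan2(√a, √(1−a)) = 0.68867 rad → d = 6371·c ≈ 4387.53 km.

4388 km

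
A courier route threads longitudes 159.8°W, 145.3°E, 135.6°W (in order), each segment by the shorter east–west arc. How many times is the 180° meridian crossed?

2

Leg 1: -159.8° → +145.3°, shortest Δλ = -54.9° (west) — crosses 180°.
Leg 2: +145.3° → -135.6°, shortest Δλ = 79.1° (east) — crosses 180°.
Total crossings: 2.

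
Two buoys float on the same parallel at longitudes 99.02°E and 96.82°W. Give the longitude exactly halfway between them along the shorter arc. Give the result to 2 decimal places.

Signed shortest Δλ from +99.02° to -96.82° is +164.16°.
Midpoint longitude = +99.02° + (+164.16°)/2 = +99.02° + 82.08° = +181.10°.
Normalise into (−180°, 180°]: -178.90°.
(The naïve average (+99.02 + -96.82)/2 = 1.1° is on the wrong side of the globe.)

178.90°W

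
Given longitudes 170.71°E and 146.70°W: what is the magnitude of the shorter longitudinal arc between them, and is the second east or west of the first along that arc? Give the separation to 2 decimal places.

42.59° east

Raw difference: -146.70 − 170.71 = -317.41°.
Normalise into (−180°, 180°]: -317.41° + 360° = 42.59°.
Positive ⇒ the second point lies to the east; separation 42.59°.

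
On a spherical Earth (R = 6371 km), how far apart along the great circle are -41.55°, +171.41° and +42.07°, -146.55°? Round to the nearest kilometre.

10210 km

Δλ = -146.55 − 171.41 = -317.96°; wrapped into (−180°, 180°]: 42.04°.
Δφ = 42.07 − -41.55 = 83.62°.
a = sin²(Δφ/2) + cos φ₁ · cos φ₂ · sin²(Δλ/2) = 0.515916.
c = 2·atan2(√a, √(1−a)) = 1.60263 rad → d = 6371·c ≈ 10210.37 km.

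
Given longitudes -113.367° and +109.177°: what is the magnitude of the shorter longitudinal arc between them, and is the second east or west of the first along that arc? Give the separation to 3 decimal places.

Raw difference: 109.177 − -113.367 = 222.544°.
Normalise into (−180°, 180°]: 222.544° − 360° = -137.456°.
Negative ⇒ the second point lies to the west; separation 137.456°.

137.456° west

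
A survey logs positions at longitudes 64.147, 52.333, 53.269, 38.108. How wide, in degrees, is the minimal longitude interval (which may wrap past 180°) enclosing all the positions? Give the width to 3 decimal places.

26.039°

Sort the longitudes: +38.108°, +52.333°, +53.269°, +64.147°.
Eastward gaps between consecutive values (wrapping around): 14.225°, 0.936°, 10.878°, 333.961°.
Largest gap = 333.961° ⇒ minimal covering band is its complement: 360° − 333.961° = 26.039°.
Band runs from +38.108° eastward to +64.147°.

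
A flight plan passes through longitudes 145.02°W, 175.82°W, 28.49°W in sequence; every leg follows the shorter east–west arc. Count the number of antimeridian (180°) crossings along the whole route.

0

Leg 1: -145.02° → -175.82°, shortest Δλ = -30.8° (west) — does not cross 180°.
Leg 2: -175.82° → -28.49°, shortest Δλ = 147.33° (east) — does not cross 180°.
Total crossings: 0.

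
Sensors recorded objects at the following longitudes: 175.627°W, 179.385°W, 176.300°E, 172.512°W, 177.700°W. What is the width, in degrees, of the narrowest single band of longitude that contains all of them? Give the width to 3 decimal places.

11.188°

Sort the longitudes: -179.385°, -177.700°, -175.627°, -172.512°, +176.300°.
Eastward gaps between consecutive values (wrapping around): 1.685°, 2.073°, 3.115°, 348.812°, 4.315°.
Largest gap = 348.812° ⇒ minimal covering band is its complement: 360° − 348.812° = 11.188°.
Band runs from +176.300° eastward to -172.512°, crossing the antimeridian.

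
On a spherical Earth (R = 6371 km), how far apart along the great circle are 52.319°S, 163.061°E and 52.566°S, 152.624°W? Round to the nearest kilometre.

2956 km

Δλ = -152.624 − 163.061 = -315.685°; wrapped into (−180°, 180°]: 44.315°.
Δφ = -52.566 − -52.319 = -0.247°.
a = sin²(Δφ/2) + cos φ₁ · cos φ₂ · sin²(Δλ/2) = 0.052857.
c = 2·atan2(√a, √(1−a)) = 0.46396 rad → d = 6371·c ≈ 2955.90 km.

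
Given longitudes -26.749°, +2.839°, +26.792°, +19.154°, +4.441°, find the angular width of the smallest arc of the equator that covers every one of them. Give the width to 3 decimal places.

53.541°

Sort the longitudes: -26.749°, +2.839°, +4.441°, +19.154°, +26.792°.
Eastward gaps between consecutive values (wrapping around): 29.588°, 1.602°, 14.713°, 7.638°, 306.459°.
Largest gap = 306.459° ⇒ minimal covering band is its complement: 360° − 306.459° = 53.541°.
Band runs from -26.749° eastward to +26.792°.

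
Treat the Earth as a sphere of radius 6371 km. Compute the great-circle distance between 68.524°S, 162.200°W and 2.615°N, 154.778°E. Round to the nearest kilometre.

Δλ = 154.778 − -162.200 = 316.978°; wrapped into (−180°, 180°]: -43.022°.
Δφ = 2.615 − -68.524 = 71.139°.
a = sin²(Δφ/2) + cos φ₁ · cos φ₂ · sin²(Δλ/2) = 0.387537.
c = 2·atan2(√a, √(1−a)) = 1.34393 rad → d = 6371·c ≈ 8562.18 km.

8562 km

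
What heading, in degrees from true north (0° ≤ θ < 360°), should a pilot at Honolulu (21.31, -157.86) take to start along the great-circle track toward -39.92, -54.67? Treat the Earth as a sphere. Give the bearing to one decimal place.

125.6°

Δλ = -54.67 − -157.86 = 103.19°.
θ = atan2( sin Δλ · cos φ₂ , cos φ₁ · sin φ₂ − sin φ₁ · cos φ₂ · cos Δλ )
  = atan2(0.74671, -0.53424) = 125.582° → normalised to [0°, 360°): 125.582°.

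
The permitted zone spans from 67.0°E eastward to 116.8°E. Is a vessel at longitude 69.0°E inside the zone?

Band width going east from +67.0° to +116.8°: ((116.8 − 67.0) mod 360) = 49.8°.
Offset of +69.0° east of the west edge: ((69.0 − 67.0) mod 360) = 2.0°.
2.0° ≤ 49.8° ⇒ inside.

Yes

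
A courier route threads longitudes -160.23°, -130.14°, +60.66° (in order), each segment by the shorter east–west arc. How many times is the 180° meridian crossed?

Leg 1: -160.23° → -130.14°, shortest Δλ = 30.09° (east) — does not cross 180°.
Leg 2: -130.14° → +60.66°, shortest Δλ = -169.2° (west) — crosses 180°.
Total crossings: 1.

1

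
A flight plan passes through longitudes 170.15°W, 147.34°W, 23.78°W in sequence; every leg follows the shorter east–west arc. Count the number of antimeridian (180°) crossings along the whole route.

0

Leg 1: -170.15° → -147.34°, shortest Δλ = 22.81° (east) — does not cross 180°.
Leg 2: -147.34° → -23.78°, shortest Δλ = 123.56° (east) — does not cross 180°.
Total crossings: 0.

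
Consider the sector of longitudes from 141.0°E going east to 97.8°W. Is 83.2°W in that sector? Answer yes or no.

No

Band width going east from +141.0° to -97.8°: ((-97.8 − 141.0) mod 360) = 121.2°.
Offset of -83.2° east of the west edge: ((-83.2 − 141.0) mod 360) = 135.8°.
135.8° > 121.2° ⇒ outside.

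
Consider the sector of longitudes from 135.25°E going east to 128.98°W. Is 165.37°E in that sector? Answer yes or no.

Band width going east from +135.25° to -128.98°: ((-128.98 − 135.25) mod 360) = 95.77°.
Offset of +165.37° east of the west edge: ((165.37 − 135.25) mod 360) = 30.12°.
30.12° ≤ 95.77° ⇒ inside.

Yes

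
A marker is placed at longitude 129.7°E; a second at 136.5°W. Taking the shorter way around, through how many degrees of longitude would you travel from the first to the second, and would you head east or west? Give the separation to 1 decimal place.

Raw difference: -136.5 − 129.7 = -266.2°.
Normalise into (−180°, 180°]: -266.2° + 360° = 93.8°.
Positive ⇒ the second point lies to the east; separation 93.8°.

93.8° east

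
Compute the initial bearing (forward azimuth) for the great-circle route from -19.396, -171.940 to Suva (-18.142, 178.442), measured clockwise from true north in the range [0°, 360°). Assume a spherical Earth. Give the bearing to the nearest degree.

276°

Δλ = 178.442 − -171.940 = 350.382°; wrapped into (−180°, 180°]: -9.618°.
θ = atan2( sin Δλ · cos φ₂ , cos φ₁ · sin φ₂ − sin φ₁ · cos φ₂ · cos Δλ )
  = atan2(-0.15877, 0.01745) = -83.729° → normalised to [0°, 360°): 276.271°.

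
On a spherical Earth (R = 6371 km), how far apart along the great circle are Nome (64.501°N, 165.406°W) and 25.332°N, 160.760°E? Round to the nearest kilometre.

Δλ = 160.760 − -165.406 = 326.166°; wrapped into (−180°, 180°]: -33.834°.
Δφ = 25.332 − 64.501 = -39.169°.
a = sin²(Δφ/2) + cos φ₁ · cos φ₂ · sin²(Δλ/2) = 0.145303.
c = 2·atan2(√a, √(1−a)) = 0.78216 rad → d = 6371·c ≈ 4983.13 km.

4983 km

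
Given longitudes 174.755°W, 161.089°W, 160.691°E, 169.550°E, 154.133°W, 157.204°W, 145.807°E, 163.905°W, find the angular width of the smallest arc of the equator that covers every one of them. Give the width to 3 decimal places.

Sort the longitudes: -174.755°, -163.905°, -161.089°, -157.204°, -154.133°, +145.807°, +160.691°, +169.550°.
Eastward gaps between consecutive values (wrapping around): 10.850°, 2.816°, 3.885°, 3.071°, 299.940°, 14.884°, 8.859°, 15.695°.
Largest gap = 299.940° ⇒ minimal covering band is its complement: 360° − 299.940° = 60.060°.
Band runs from +145.807° eastward to -154.133°, crossing the antimeridian.

60.060°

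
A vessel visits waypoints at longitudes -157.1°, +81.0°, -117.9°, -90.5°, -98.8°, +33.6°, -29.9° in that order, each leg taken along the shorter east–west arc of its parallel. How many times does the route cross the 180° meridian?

Leg 1: -157.1° → +81.0°, shortest Δλ = -121.9° (west) — crosses 180°.
Leg 2: +81.0° → -117.9°, shortest Δλ = 161.1° (east) — crosses 180°.
Leg 3: -117.9° → -90.5°, shortest Δλ = 27.4° (east) — does not cross 180°.
Leg 4: -90.5° → -98.8°, shortest Δλ = -8.3° (west) — does not cross 180°.
Leg 5: -98.8° → +33.6°, shortest Δλ = 132.4° (east) — does not cross 180°.
Leg 6: +33.6° → -29.9°, shortest Δλ = -63.5° (west) — does not cross 180°.
Total crossings: 2.

2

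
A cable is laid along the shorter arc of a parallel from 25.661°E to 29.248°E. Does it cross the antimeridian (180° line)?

No

Signed shortest Δλ = ((29.248 − 25.661 + 180) mod 360) − 180 = 3.587°.
Going east by 3.587° from +25.661° reaches +29.248° without touching 180°.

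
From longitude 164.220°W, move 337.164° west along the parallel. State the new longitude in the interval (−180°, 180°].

Start at -164.220°; shift −337.164° → -501.384°.
-501.384° lies outside (−180°, 180°]; add 360° → -141.384°.

141.384°W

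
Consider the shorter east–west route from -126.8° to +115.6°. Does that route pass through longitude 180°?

Yes

Naïve |115.6 − -126.8| = 242.4° > 180°, so the shorter arc goes the other way round — across 180°.
Signed shortest Δλ = ((115.6 − -126.8 + 180) mod 360) − 180 = -117.6°.
Going west by 117.6° from -126.8° passes through 180° before reaching +115.6°.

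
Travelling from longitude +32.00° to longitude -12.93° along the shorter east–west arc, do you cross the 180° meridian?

No

Signed shortest Δλ = ((-12.93 − 32.00 + 180) mod 360) − 180 = -44.93°.
Going west by 44.93° from +32.00° reaches -12.93° without touching 180°.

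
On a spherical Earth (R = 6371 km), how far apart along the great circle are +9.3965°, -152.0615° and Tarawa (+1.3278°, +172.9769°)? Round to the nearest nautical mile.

Δλ = 172.9769 − -152.0615 = 325.0384°; wrapped into (−180°, 180°]: -34.9616°.
Δφ = 1.3278 − 9.3965 = -8.0687°.
a = sin²(Δφ/2) + cos φ₁ · cos φ₂ · sin²(Δλ/2) = 0.093947.
c = 2·atan2(√a, √(1−a)) = 0.62304 rad → d = 6371·c ≈ 3969.41 km ≈ 2143.31 nmi.

2143 nmi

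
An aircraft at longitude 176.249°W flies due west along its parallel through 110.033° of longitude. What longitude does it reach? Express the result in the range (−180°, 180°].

73.718°E

Start at -176.249°; shift −110.033° → -286.282°.
-286.282° lies outside (−180°, 180°]; add 360° → +73.718°.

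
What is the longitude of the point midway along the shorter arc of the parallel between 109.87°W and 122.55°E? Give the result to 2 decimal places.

173.66°W

Signed shortest Δλ from -109.87° to +122.55° is -127.58°.
Midpoint longitude = -109.87° + (-127.58°)/2 = -109.87° − 63.79° = -173.66°.
(The naïve average (-109.87 + +122.55)/2 = 6.34° is on the wrong side of the globe.)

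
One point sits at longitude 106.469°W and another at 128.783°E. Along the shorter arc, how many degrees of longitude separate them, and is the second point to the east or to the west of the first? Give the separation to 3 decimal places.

Raw difference: 128.783 − -106.469 = 235.252°.
Normalise into (−180°, 180°]: 235.252° − 360° = -124.748°.
Negative ⇒ the second point lies to the west; separation 124.748°.

124.748° west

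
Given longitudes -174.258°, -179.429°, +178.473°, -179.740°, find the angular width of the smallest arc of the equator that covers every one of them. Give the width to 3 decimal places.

7.269°

Sort the longitudes: -179.740°, -179.429°, -174.258°, +178.473°.
Eastward gaps between consecutive values (wrapping around): 0.311°, 5.171°, 352.731°, 1.787°.
Largest gap = 352.731° ⇒ minimal covering band is its complement: 360° − 352.731° = 7.269°.
Band runs from +178.473° eastward to -174.258°, crossing the antimeridian.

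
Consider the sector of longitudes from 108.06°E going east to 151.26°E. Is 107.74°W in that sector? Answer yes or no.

No

Band width going east from +108.06° to +151.26°: ((151.26 − 108.06) mod 360) = 43.20°.
Offset of -107.74° east of the west edge: ((-107.74 − 108.06) mod 360) = 144.20°.
144.20° > 43.20° ⇒ outside.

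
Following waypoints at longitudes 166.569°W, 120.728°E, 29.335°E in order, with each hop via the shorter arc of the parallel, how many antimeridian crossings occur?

Leg 1: -166.569° → +120.728°, shortest Δλ = -72.703° (west) — crosses 180°.
Leg 2: +120.728° → +29.335°, shortest Δλ = -91.393° (west) — does not cross 180°.
Total crossings: 1.

1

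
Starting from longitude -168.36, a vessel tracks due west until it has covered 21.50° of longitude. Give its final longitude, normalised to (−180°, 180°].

+170.14°

Start at -168.36°; shift −21.50° → -189.86°.
-189.86° lies outside (−180°, 180°]; add 360° → +170.14°.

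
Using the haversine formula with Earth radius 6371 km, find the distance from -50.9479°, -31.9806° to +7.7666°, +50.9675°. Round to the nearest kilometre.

10188 km

Δλ = 50.9675 − -31.9806 = 82.9481°.
Δφ = 7.7666 − -50.9479 = 58.7145°.
a = sin²(Δφ/2) + cos φ₁ · cos φ₂ · sin²(Δλ/2) = 0.514153.
c = 2·atan2(√a, √(1−a)) = 1.59911 rad → d = 6371·c ≈ 10187.91 km.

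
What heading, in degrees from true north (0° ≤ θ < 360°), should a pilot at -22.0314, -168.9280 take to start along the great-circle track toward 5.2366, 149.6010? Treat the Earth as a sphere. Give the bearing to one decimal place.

Δλ = 149.6010 − -168.9280 = 318.5290°; wrapped into (−180°, 180°]: -41.4710°.
θ = atan2( sin Δλ · cos φ₂ , cos φ₁ · sin φ₂ − sin φ₁ · cos φ₂ · cos Δλ )
  = atan2(-0.65948, 0.36450) = -61.070° → normalised to [0°, 360°): 298.930°.

298.9°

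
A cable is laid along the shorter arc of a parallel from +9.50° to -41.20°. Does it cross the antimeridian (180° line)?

No

Signed shortest Δλ = ((-41.20 − 9.50 + 180) mod 360) − 180 = -50.7°.
Going west by 50.7° from +9.50° reaches -41.20° without touching 180°.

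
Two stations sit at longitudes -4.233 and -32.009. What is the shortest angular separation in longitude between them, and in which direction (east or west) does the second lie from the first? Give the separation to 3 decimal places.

27.776° west

Raw difference: -32.009 − -4.233 = -27.776°.
Normalise into (−180°, 180°]: -27.776° stays -27.776°.
Negative ⇒ the second point lies to the west; separation 27.776°.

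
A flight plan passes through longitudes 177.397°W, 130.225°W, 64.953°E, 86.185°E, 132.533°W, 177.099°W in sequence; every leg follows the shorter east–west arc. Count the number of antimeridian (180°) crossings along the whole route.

2

Leg 1: -177.397° → -130.225°, shortest Δλ = 47.172° (east) — does not cross 180°.
Leg 2: -130.225° → +64.953°, shortest Δλ = -164.822° (west) — crosses 180°.
Leg 3: +64.953° → +86.185°, shortest Δλ = 21.232° (east) — does not cross 180°.
Leg 4: +86.185° → -132.533°, shortest Δλ = 141.282° (east) — crosses 180°.
Leg 5: -132.533° → -177.099°, shortest Δλ = -44.566° (west) — does not cross 180°.
Total crossings: 2.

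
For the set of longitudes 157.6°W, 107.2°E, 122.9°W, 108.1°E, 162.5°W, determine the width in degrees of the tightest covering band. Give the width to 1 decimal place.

129.9°

Sort the longitudes: -162.5°, -157.6°, -122.9°, +107.2°, +108.1°.
Eastward gaps between consecutive values (wrapping around): 4.9°, 34.7°, 230.1°, 0.9°, 89.4°.
Largest gap = 230.1° ⇒ minimal covering band is its complement: 360° − 230.1° = 129.9°.
Band runs from +107.2° eastward to -122.9°, crossing the antimeridian.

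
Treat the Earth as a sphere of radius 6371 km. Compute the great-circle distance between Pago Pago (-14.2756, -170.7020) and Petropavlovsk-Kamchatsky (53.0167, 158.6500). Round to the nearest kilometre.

8036 km

Δλ = 158.6500 − -170.7020 = 329.3520°; wrapped into (−180°, 180°]: -30.6480°.
Δφ = 53.0167 − -14.2756 = 67.2923°.
a = sin²(Δφ/2) + cos φ₁ · cos φ₂ · sin²(Δλ/2) = 0.347703.
c = 2·atan2(√a, √(1−a)) = 1.26129 rad → d = 6371·c ≈ 8035.65 km.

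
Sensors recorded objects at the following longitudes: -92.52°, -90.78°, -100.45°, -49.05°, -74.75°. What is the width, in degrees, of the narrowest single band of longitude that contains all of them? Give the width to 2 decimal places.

Sort the longitudes: -100.45°, -92.52°, -90.78°, -74.75°, -49.05°.
Eastward gaps between consecutive values (wrapping around): 7.93°, 1.74°, 16.03°, 25.70°, 308.60°.
Largest gap = 308.60° ⇒ minimal covering band is its complement: 360° − 308.60° = 51.40°.
Band runs from -100.45° eastward to -49.05°.

51.40°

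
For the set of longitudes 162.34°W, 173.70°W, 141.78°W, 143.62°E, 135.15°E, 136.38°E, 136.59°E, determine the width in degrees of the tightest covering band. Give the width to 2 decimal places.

Sort the longitudes: -173.70°, -162.34°, -141.78°, +135.15°, +136.38°, +136.59°, +143.62°.
Eastward gaps between consecutive values (wrapping around): 11.36°, 20.56°, 276.93°, 1.23°, 0.21°, 7.03°, 42.68°.
Largest gap = 276.93° ⇒ minimal covering band is its complement: 360° − 276.93° = 83.07°.
Band runs from +135.15° eastward to -141.78°, crossing the antimeridian.

83.07°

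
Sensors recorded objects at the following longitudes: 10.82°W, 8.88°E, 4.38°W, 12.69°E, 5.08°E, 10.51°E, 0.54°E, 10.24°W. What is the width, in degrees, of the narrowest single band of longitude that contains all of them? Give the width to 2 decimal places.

Sort the longitudes: -10.82°, -10.24°, -4.38°, +0.54°, +5.08°, +8.88°, +10.51°, +12.69°.
Eastward gaps between consecutive values (wrapping around): 0.58°, 5.86°, 4.92°, 4.54°, 3.80°, 1.63°, 2.18°, 336.49°.
Largest gap = 336.49° ⇒ minimal covering band is its complement: 360° − 336.49° = 23.51°.
Band runs from -10.82° eastward to +12.69°.

23.51°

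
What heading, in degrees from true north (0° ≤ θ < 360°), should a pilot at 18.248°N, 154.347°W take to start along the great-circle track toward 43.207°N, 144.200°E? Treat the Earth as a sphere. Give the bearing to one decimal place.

Δλ = 144.200 − -154.347 = 298.547°; wrapped into (−180°, 180°]: -61.453°.
θ = atan2( sin Δλ · cos φ₂ , cos φ₁ · sin φ₂ − sin φ₁ · cos φ₂ · cos Δλ )
  = atan2(-0.64027, 0.54114) = -49.797° → normalised to [0°, 360°): 310.203°.

310.2°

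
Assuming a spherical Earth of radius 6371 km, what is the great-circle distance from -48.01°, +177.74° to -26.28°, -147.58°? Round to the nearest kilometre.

Δλ = -147.58 − 177.74 = -325.32°; wrapped into (−180°, 180°]: 34.68°.
Δφ = -26.28 − -48.01 = 21.73°.
a = sin²(Δφ/2) + cos φ₁ · cos φ₂ · sin²(Δλ/2) = 0.088815.
c = 2·atan2(√a, √(1−a)) = 0.60523 rad → d = 6371·c ≈ 3855.93 km.

3856 km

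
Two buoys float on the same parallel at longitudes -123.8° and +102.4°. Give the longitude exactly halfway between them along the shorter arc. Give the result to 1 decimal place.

Signed shortest Δλ from -123.8° to +102.4° is -133.8°.
Midpoint longitude = -123.8° + (-133.8°)/2 = -123.8° − 66.9° = -190.7°.
Normalise into (−180°, 180°]: +169.3°.
(The naïve average (-123.8 + +102.4)/2 = -10.7° is on the wrong side of the globe.)

+169.3°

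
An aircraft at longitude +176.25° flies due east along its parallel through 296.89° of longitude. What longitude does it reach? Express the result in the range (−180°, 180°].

Start at +176.25°; shift +296.89° → +473.14°.
+473.14° lies outside (−180°, 180°]; subtract 360° → +113.14°.

+113.14°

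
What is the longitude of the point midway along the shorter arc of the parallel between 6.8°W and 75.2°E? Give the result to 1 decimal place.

34.2°E

Signed shortest Δλ from -6.8° to +75.2° is +82.0°.
Midpoint longitude = -6.8° + (+82.0°)/2 = -6.8° + 41.0° = +34.2°.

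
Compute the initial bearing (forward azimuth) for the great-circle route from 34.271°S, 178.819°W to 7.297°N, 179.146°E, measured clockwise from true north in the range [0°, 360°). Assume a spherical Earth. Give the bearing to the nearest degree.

Δλ = 179.146 − -178.819 = 357.965°; wrapped into (−180°, 180°]: -2.035°.
θ = atan2( sin Δλ · cos φ₂ , cos φ₁ · sin φ₂ − sin φ₁ · cos φ₂ · cos Δλ )
  = atan2(-0.03522, 0.66316) = -3.040° → normalised to [0°, 360°): 356.960°.

357°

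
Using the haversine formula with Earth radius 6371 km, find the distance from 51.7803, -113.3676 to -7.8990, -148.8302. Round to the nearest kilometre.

Δλ = -148.8302 − -113.3676 = -35.4626°.
Δφ = -7.8990 − 51.7803 = -59.6793°.
a = sin²(Δφ/2) + cos φ₁ · cos φ₂ · sin²(Δλ/2) = 0.304420.
c = 2·atan2(√a, √(1−a)) = 1.16890 rad → d = 6371·c ≈ 7447.09 km.

7447 km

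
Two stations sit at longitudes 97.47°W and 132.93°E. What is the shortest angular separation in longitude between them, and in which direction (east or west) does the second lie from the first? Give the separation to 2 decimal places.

129.60° west

Raw difference: 132.93 − -97.47 = 230.4°.
Normalise into (−180°, 180°]: 230.4° − 360° = -129.6°.
Negative ⇒ the second point lies to the west; separation 129.60°.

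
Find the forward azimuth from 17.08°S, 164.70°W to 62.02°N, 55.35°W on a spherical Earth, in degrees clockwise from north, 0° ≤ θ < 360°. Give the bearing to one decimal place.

29.0°

Δλ = -55.35 − -164.70 = 109.35°.
θ = atan2( sin Δλ · cos φ₂ , cos φ₁ · sin φ₂ − sin φ₁ · cos φ₂ · cos Δλ )
  = atan2(0.44266, 0.79851) = 29.002° → normalised to [0°, 360°): 29.002°.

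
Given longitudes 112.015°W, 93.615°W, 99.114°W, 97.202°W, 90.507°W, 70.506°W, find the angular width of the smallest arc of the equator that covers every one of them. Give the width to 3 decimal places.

Sort the longitudes: -112.015°, -99.114°, -97.202°, -93.615°, -90.507°, -70.506°.
Eastward gaps between consecutive values (wrapping around): 12.901°, 1.912°, 3.587°, 3.108°, 20.001°, 318.491°.
Largest gap = 318.491° ⇒ minimal covering band is its complement: 360° − 318.491° = 41.509°.
Band runs from -112.015° eastward to -70.506°.

41.509°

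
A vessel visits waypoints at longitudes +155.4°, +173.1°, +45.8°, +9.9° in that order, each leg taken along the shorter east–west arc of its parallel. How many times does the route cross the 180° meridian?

Leg 1: +155.4° → +173.1°, shortest Δλ = 17.7° (east) — does not cross 180°.
Leg 2: +173.1° → +45.8°, shortest Δλ = -127.3° (west) — does not cross 180°.
Leg 3: +45.8° → +9.9°, shortest Δλ = -35.9° (west) — does not cross 180°.
Total crossings: 0.

0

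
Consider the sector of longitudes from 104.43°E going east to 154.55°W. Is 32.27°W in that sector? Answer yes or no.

Band width going east from +104.43° to -154.55°: ((-154.55 − 104.43) mod 360) = 101.02°.
Offset of -32.27° east of the west edge: ((-32.27 − 104.43) mod 360) = 223.30°.
223.30° > 101.02° ⇒ outside.

No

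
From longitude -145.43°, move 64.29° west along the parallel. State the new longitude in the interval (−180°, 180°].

Start at -145.43°; shift −64.29° → -209.72°.
-209.72° lies outside (−180°, 180°]; add 360° → +150.28°.

+150.28°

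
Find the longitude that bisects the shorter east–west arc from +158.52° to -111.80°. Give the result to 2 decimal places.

Signed shortest Δλ from +158.52° to -111.80° is +89.68°.
Midpoint longitude = +158.52° + (+89.68°)/2 = +158.52° + 44.84° = +203.36°.
Normalise into (−180°, 180°]: -156.64°.
(The naïve average (+158.52 + -111.80)/2 = 23.36° is on the wrong side of the globe.)

-156.64°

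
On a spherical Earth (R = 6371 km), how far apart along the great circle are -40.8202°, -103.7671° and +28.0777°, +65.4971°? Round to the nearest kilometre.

18293 km

Δλ = 65.4971 − -103.7671 = 169.2642°.
Δφ = 28.0777 − -40.8202 = 68.8979°.
a = sin²(Δφ/2) + cos φ₁ · cos φ₂ · sin²(Δλ/2) = 0.981842.
c = 2·atan2(√a, √(1−a)) = 2.87127 rad → d = 6371·c ≈ 18292.85 km.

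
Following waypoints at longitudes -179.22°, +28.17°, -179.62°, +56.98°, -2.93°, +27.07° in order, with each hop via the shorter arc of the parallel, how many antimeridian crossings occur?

3

Leg 1: -179.22° → +28.17°, shortest Δλ = -152.61° (west) — crosses 180°.
Leg 2: +28.17° → -179.62°, shortest Δλ = 152.21° (east) — crosses 180°.
Leg 3: -179.62° → +56.98°, shortest Δλ = -123.4° (west) — crosses 180°.
Leg 4: +56.98° → -2.93°, shortest Δλ = -59.91° (west) — does not cross 180°.
Leg 5: -2.93° → +27.07°, shortest Δλ = 30.0° (east) — does not cross 180°.
Total crossings: 3.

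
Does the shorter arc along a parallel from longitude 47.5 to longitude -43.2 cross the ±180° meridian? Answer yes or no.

No

Signed shortest Δλ = ((-43.2 − 47.5 + 180) mod 360) − 180 = -90.7°.
Going west by 90.7° from +47.5° reaches -43.2° without touching 180°.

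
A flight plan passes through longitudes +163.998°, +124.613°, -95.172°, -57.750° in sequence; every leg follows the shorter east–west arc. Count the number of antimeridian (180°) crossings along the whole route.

1

Leg 1: +163.998° → +124.613°, shortest Δλ = -39.385° (west) — does not cross 180°.
Leg 2: +124.613° → -95.172°, shortest Δλ = 140.215° (east) — crosses 180°.
Leg 3: -95.172° → -57.750°, shortest Δλ = 37.422° (east) — does not cross 180°.
Total crossings: 1.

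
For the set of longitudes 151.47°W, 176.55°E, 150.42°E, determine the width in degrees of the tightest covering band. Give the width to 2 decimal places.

58.11°

Sort the longitudes: -151.47°, +150.42°, +176.55°.
Eastward gaps between consecutive values (wrapping around): 301.89°, 26.13°, 31.98°.
Largest gap = 301.89° ⇒ minimal covering band is its complement: 360° − 301.89° = 58.11°.
Band runs from +150.42° eastward to -151.47°, crossing the antimeridian.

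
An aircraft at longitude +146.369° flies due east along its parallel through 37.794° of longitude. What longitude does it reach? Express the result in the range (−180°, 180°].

Start at +146.369°; shift +37.794° → +184.163°.
+184.163° lies outside (−180°, 180°]; subtract 360° → -175.837°.

-175.837°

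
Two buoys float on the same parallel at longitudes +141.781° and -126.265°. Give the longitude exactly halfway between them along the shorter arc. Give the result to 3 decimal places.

-172.242°

Signed shortest Δλ from +141.781° to -126.265° is +91.954°.
Midpoint longitude = +141.781° + (+91.954°)/2 = +141.781° + 45.977° = +187.758°.
Normalise into (−180°, 180°]: -172.242°.
(The naïve average (+141.781 + -126.265)/2 = 7.758° is on the wrong side of the globe.)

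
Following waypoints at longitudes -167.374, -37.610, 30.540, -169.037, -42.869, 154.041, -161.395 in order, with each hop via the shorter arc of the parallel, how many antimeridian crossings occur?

3

Leg 1: -167.374° → -37.610°, shortest Δλ = 129.764° (east) — does not cross 180°.
Leg 2: -37.610° → +30.540°, shortest Δλ = 68.15° (east) — does not cross 180°.
Leg 3: +30.540° → -169.037°, shortest Δλ = 160.423° (east) — crosses 180°.
Leg 4: -169.037° → -42.869°, shortest Δλ = 126.168° (east) — does not cross 180°.
Leg 5: -42.869° → +154.041°, shortest Δλ = -163.09° (west) — crosses 180°.
Leg 6: +154.041° → -161.395°, shortest Δλ = 44.564° (east) — crosses 180°.
Total crossings: 3.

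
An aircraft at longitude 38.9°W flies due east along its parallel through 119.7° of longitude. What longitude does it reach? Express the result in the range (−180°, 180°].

80.8°E

Start at -38.9°; shift +119.7° → +80.8°.
+80.8° already lies in (−180°, 180°].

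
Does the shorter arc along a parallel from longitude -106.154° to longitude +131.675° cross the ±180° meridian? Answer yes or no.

Naïve |131.675 − -106.154| = 237.829° > 180°, so the shorter arc goes the other way round — across 180°.
Signed shortest Δλ = ((131.675 − -106.154 + 180) mod 360) − 180 = -122.171°.
Going west by 122.171° from -106.154° passes through 180° before reaching +131.675°.

Yes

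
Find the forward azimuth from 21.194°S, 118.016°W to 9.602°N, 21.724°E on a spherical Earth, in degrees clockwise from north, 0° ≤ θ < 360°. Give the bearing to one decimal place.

100.4°

Δλ = 21.724 − -118.016 = 139.740°.
θ = atan2( sin Δλ · cos φ₂ , cos φ₁ · sin φ₂ − sin φ₁ · cos φ₂ · cos Δλ )
  = atan2(0.63720, -0.11650) = 100.361° → normalised to [0°, 360°): 100.361°.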